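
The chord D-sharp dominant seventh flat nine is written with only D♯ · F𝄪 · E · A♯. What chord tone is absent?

D-sharp dominant seventh flat nine = D♯, F𝄪, A♯, C♯, E. The voicing lacks the 7th (minor 7th), C♯.

C♯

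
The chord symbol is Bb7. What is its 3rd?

Root of Bb7 = Bb. The 3rd is a major 3rd: Bb up a major 3rd → D.

D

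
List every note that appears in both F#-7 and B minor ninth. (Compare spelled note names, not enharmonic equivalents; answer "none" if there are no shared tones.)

F♯, A, C♯

F#-7: F♯ A C♯ E
B minor ninth: B D F♯ A C♯
Common to both → F♯, A, C♯.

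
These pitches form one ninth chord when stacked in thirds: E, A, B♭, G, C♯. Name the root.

Arranged so that each adjacent pair is a third by letter name: A – C♯ – E – G – B♭.
The bottom of that stack, A, is the root (this is A dominant seventh flat nine).

A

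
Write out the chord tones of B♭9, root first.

B♭9 is a dominant ninth built on Bb.
- root: Bb
- major 3rd: D
- perfect 5th: F
- minor 7th: Ab
- major 9th: C

Bb, D, F, Ab, C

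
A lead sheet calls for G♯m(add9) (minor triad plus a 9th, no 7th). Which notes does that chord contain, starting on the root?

G♯, B, D♯, A♯

Root G♯, quality minor added-ninth:
root → G♯
3rd (minor 3rd) → B
5th (perfect 5th) → D♯
9th (major 9th) → A♯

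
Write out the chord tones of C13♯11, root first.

Root C, quality dominant thirteenth sharp eleven:
Root: C
Major 3rd (3rd): E
Perfect 5th (5th): G
Minor 7th (7th): Bb
Major 9th (9th): D
Augmented 11th (11th): F#
Major 13th (13th): A

C E G Bb D F# A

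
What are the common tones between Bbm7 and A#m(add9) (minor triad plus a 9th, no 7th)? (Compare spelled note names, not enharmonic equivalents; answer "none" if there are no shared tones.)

Bbm7 = Bb, Db, F, Ab.
A#m(add9) = A#, C#, E#, B#.
Shared: none.

none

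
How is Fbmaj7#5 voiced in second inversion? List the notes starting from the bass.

C – Eb – Fb – Ab

In root position, Fbmaj7#5 is Fb–Ab–C–Eb.
Second inversion puts the fifth (C) in the bass.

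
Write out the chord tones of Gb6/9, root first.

Gb – Bb – Db – Eb – Ab

Root Gb, quality six-nine:
Gb — root
Bb — major 3rd
Db — perfect 5th
Eb — major 6th
Ab — major 9th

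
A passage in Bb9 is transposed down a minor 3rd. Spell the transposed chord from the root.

G, B, D, F, A

Transposed root: B♭ → G (minor 3rd down). So we spell G dominant ninth:
- root: G
- major 3rd: B
- perfect 5th: D
- minor 7th: F
- major 9th: A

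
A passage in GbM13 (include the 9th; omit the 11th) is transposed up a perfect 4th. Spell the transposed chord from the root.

Transposed root: Gb → Cb (perfect 4th up). So we spell Cb major thirteenth:
Root: Cb
Major 3rd (3rd): Eb
Perfect 5th (5th): Gb
Major 7th (7th): Bb
Major 9th (9th): Db
Major 13th (13th): Ab

Cb, Eb, Gb, Bb, Db, Ab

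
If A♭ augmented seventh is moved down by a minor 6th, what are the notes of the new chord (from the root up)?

A minor 6th down from A-flat is C, so the new chord is C augmented seventh.
Root: C
Major 3rd (3rd): E
Augmented 5th (5th): G-sharp
Minor 7th (7th): B-flat

C  E  G-sharp  B-flat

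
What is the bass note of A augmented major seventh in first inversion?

A augmented major seventh = A–C#–E#–G#. First inversion → third in the bass = C#.

C#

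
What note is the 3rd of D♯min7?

F#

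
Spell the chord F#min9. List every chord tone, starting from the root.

F#min9 is a minor ninth built on F#.
root → F#
3rd (minor 3rd) → A
5th (perfect 5th) → C#
7th (minor 7th) → E
9th (major 9th) → G#

F#  A  C#  E  G#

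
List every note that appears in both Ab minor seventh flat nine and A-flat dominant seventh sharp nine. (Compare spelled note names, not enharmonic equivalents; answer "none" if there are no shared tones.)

Ab minor seventh flat nine = A-flat, C-flat, E-flat, G-flat, B-double-flat.
A-flat dominant seventh sharp nine = A-flat, C, E-flat, G-flat, B.
Shared: A-flat, E-flat, G-flat.

A-flat – E-flat – G-flat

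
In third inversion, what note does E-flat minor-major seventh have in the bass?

E-flat minor-major seventh = E-flat–G-flat–B-flat–D. Third inversion → seventh in the bass = D.

D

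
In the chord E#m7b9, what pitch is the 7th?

D#

Root of E#m7b9 = E#. The 7th is a minor 7th: E# up a minor 7th → D#.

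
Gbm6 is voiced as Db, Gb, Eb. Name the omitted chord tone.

Bbb

The full Gbm6 chord is Gb, Bbb, Db, Eb.
Comparing with the voicing, the minor 3rd (3rd) — Bbb — is absent.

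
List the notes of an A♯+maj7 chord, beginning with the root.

A# C## E## G##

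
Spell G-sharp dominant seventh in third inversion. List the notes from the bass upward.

F-sharp, G-sharp, B-sharp, D-sharp

G-sharp dominant seventh = G-sharp–B-sharp–D-sharp–F-sharp; third inversion → seventh (F-sharp) lowest.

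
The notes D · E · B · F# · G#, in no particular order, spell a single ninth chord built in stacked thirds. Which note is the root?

Stacking in thirds gives E – G# – B – D – F#, so E is the root — E dominant ninth.

E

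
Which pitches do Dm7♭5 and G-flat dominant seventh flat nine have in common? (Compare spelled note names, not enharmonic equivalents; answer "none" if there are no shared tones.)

none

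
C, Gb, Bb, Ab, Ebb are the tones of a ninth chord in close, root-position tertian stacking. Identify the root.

Ab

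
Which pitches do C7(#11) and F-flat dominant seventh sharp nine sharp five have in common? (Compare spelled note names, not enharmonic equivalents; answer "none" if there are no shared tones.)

C, G

C7(#11) = C, E, G, B♭, F♯.
F-flat dominant seventh sharp nine sharp five = F♭, A♭, C, E𝄫, G.
Shared: C, G.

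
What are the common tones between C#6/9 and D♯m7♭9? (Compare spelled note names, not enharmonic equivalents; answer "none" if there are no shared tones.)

C♯ – A♯ – D♯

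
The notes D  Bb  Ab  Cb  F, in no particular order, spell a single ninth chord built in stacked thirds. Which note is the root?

Arranged so that each adjacent pair is a third by letter name: Bb – D – F – Ab – Cb.
The bottom of that stack, Bb, is the root (this is Bb dominant seventh flat nine).

Bb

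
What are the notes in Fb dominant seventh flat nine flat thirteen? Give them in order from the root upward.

F♭, A♭, C♭, E𝄫, G𝄫, D𝄫

Root F♭, quality dominant seventh flat nine flat thirteen:
Root: F♭
Major 3rd (3rd): A♭
Perfect 5th (5th): C♭
Minor 7th (7th): E𝄫
Minor 9th (9th): G𝄫
Minor 13th (13th): D𝄫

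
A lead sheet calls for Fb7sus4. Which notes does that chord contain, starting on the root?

Fb  Bbb  Cb  Ebb

Root Fb, quality dominant seventh suspended fourth:
- root: Fb
- perfect 4th: Bbb
- perfect 5th: Cb
- minor 7th: Ebb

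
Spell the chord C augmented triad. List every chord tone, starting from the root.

C augmented triad: augmented triad on C.
Root: C
Major 3rd (3rd): E
Augmented 5th (5th): G-sharp

C E G-sharp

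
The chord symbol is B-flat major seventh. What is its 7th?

B-flat major seventh is built on Bb; its 7th is a major 7th above the root.
A seventh above B uses the letter A, and the major 7th above Bb is A.

A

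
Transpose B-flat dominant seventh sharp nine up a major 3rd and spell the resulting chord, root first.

Transposed root: B-flat → D (major 3rd up). So we spell D dominant seventh sharp nine:
root → D
3rd (major 3rd) → F-sharp
5th (perfect 5th) → A
7th (minor 7th) → C
9th (augmented 9th) → E-sharp

D  F-sharp  A  C  E-sharp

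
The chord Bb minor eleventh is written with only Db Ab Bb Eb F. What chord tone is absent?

C

Bb minor eleventh = Bb, Db, F, Ab, C, Eb. The voicing lacks the 9th (major 9th), C.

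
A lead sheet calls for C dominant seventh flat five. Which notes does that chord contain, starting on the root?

C E G-flat B-flat

C dominant seventh flat five: dominant seventh flat five on C.
C — root
E — major 3rd
G-flat — diminished 5th
B-flat — minor 7th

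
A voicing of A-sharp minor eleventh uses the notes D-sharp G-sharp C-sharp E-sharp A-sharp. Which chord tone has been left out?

A-sharp minor eleventh = A-sharp, C-sharp, E-sharp, G-sharp, B-sharp, D-sharp. The voicing lacks the 9th (major 9th), B-sharp.

B-sharp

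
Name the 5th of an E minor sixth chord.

Root of E minor sixth = E. The 5th is a perfect 5th: E up a perfect 5th → B.

B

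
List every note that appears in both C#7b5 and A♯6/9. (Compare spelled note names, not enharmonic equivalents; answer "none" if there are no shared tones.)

E#

C#7b5: C# E# G B
A♯6/9: A# C## E# F## B#
Common to both → E#.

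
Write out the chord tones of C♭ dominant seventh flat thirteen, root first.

C♭ dominant seventh flat thirteen is a dominant seventh flat thirteen built on Cb.
Cb — root
Eb — major 3rd
Gb — perfect 5th
Bbb — minor 7th
Abb — minor 13th

Cb, Eb, Gb, Bbb, Abb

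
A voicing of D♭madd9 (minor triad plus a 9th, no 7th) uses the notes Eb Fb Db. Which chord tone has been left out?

Ab

The full D♭madd9 chord is Db, Fb, Ab, Eb.
Comparing with the voicing, the perfect 5th (5th) — Ab — is absent.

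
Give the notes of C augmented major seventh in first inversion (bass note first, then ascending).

In root position, C augmented major seventh is C–E–G#–B.
First inversion puts the third (E) in the bass.

E, G#, B, C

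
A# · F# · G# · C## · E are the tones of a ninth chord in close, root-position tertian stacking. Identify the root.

F#

Stacking in thirds gives F# – A# – C## – E – G#, so F# is the root — F# dominant ninth sharp five.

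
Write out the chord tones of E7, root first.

E G# B D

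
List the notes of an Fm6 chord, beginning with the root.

F  A♭  C  D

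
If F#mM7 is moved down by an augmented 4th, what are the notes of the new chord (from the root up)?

C Eb G B

Transposed root: F# → C (augmented 4th down). So we spell C minor-major seventh:
C — root
Eb — minor 3rd
G — perfect 5th
B — major 7th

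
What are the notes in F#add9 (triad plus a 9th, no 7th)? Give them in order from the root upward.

F♯  A♯  C♯  G♯

Root F♯, quality added-ninth:
Root: F♯
Major 3rd (3rd): A♯
Perfect 5th (5th): C♯
Major 9th (9th): G♯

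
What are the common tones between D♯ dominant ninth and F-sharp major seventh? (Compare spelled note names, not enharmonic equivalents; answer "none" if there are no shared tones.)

D♯ dominant ninth = D-sharp, F-double-sharp, A-sharp, C-sharp, E-sharp.
F-sharp major seventh = F-sharp, A-sharp, C-sharp, E-sharp.
Shared: A-sharp, C-sharp, E-sharp.

A-sharp – C-sharp – E-sharp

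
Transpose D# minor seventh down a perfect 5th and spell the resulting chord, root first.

Transposed root: D-sharp → G-sharp (perfect 5th down). So we spell G-sharp minor seventh:
root → G-sharp
3rd (minor 3rd) → B
5th (perfect 5th) → D-sharp
7th (minor 7th) → F-sharp

G-sharp, B, D-sharp, F-sharp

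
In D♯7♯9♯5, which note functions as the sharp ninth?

E##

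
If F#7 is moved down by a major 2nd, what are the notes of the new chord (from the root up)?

E  G#  B  D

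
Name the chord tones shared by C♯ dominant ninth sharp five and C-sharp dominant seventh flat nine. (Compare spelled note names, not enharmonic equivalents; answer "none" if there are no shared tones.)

C♯ dominant ninth sharp five = C-sharp, E-sharp, G-double-sharp, B, D-sharp.
C-sharp dominant seventh flat nine = C-sharp, E-sharp, G-sharp, B, D.
Shared: C-sharp, E-sharp, B.

C-sharp  E-sharp  B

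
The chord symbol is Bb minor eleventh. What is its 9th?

C

Bb minor eleventh is built on B-flat; its 9th is a major 9th above the root.
A second above B uses the letter C, and the major 9th above B-flat is C.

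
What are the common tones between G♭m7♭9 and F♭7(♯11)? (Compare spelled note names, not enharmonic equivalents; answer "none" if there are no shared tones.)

G♭m7♭9 = Gb, Bbb, Db, Fb, Abb.
F♭7(♯11) = Fb, Ab, Cb, Ebb, Bb.
Shared: Fb.

Fb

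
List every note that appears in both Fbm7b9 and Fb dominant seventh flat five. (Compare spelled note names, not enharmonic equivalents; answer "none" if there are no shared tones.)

Fbm7b9 = Fb, Abb, Cb, Ebb, Gbb.
Fb dominant seventh flat five = Fb, Ab, Cbb, Ebb.
Shared: Fb, Ebb.

Fb Ebb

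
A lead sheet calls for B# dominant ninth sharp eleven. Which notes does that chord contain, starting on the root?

B-sharp  D-double-sharp  F-double-sharp  A-sharp  C-double-sharp  E-double-sharp

B# dominant ninth sharp eleven: dominant ninth sharp eleven on B-sharp.
root → B-sharp
3rd (major 3rd) → D-double-sharp
5th (perfect 5th) → F-double-sharp
7th (minor 7th) → A-sharp
9th (major 9th) → C-double-sharp
11th (augmented 11th) → E-double-sharp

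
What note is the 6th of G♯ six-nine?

E#

G♯ six-nine is built on G#; its 6th is a major 6th above the root.
A sixth above G uses the letter E, and the major 6th above G# is E#.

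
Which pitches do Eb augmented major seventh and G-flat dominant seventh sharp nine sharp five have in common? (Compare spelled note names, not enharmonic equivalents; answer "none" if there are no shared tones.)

D

Eb augmented major seventh = E-flat, G, B, D.
G-flat dominant seventh sharp nine sharp five = G-flat, B-flat, D, F-flat, A.
Shared: D.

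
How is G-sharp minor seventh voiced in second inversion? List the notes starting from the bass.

In root position, G-sharp minor seventh is G♯–B–D♯–F♯.
Second inversion puts the fifth (D♯) in the bass.

D♯ F♯ G♯ B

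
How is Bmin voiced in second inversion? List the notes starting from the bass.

Bmin = B–D–F#; second inversion → fifth (F#) lowest.

F# B D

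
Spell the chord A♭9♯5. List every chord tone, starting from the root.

Root Ab, quality dominant ninth sharp five:
- root: Ab
- major 3rd: C
- augmented 5th: E
- minor 7th: Gb
- major 9th: Bb

Ab, C, E, Gb, Bb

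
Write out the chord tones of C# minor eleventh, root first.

C# minor eleventh is a minor eleventh built on C-sharp.
C-sharp — root
E — minor 3rd
G-sharp — perfect 5th
B — minor 7th
D-sharp — major 9th
F-sharp — perfect 11th

C-sharp – E – G-sharp – B – D-sharp – F-sharp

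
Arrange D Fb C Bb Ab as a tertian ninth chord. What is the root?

Bb

Arranged so that each adjacent pair is a third by letter name: Bb – D – Fb – Ab – C.
The bottom of that stack, Bb, is the root (this is Bb dominant ninth flat five).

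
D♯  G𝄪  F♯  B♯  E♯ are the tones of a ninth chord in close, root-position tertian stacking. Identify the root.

E♯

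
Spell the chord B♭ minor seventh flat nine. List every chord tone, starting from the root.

B♭, D♭, F, A♭, C♭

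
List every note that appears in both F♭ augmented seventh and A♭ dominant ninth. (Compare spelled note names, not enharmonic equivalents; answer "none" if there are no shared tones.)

Ab, C

F♭ augmented seventh: Fb Ab C Ebb
A♭ dominant ninth: Ab C Eb Gb Bb
Common to both → Ab, C.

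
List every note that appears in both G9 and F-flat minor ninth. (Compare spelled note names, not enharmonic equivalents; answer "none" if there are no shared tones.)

none

G9 = G, B, D, F, A.
F-flat minor ninth = Fb, Abb, Cb, Ebb, Gb.
Shared: none.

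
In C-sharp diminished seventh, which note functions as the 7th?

C-sharp diminished seventh is built on C#; its 7th is a diminished 7th above the root.
A seventh above C uses the letter B, and the diminished 7th above C# is Bb.

Bb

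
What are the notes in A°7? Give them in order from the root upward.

A  C  Eb  Gb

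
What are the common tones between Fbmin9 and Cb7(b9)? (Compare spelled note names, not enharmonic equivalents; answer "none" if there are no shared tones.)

Cb, Gb

Fbmin9 = Fb, Abb, Cb, Ebb, Gb.
Cb7(b9) = Cb, Eb, Gb, Bbb, Dbb.
Shared: Cb, Gb.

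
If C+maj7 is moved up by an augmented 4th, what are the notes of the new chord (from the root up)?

An augmented 4th up from C is F#, so the new chord is F# augmented major seventh.
F# — root
A# — major 3rd
C## — augmented 5th
E# — major 7th

F# – A# – C## – E#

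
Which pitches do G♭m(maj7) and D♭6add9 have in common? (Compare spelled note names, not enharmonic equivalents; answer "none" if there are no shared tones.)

G♭m(maj7) = Gb, Bbb, Db, F.
D♭6add9 = Db, F, Ab, Bb, Eb.
Shared: Db, F.

Db, F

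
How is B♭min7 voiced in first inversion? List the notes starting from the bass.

In root position, B♭min7 is Bb–Db–F–Ab.
First inversion puts the third (Db) in the bass.

Db, F, Ab, Bb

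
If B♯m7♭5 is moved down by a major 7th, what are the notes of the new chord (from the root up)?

C# – E – G – B

Transposed root: B# → C# (major 7th down). So we spell C# half-diminished seventh:
root → C#
3rd (minor 3rd) → E
5th (diminished 5th) → G
7th (minor 7th) → B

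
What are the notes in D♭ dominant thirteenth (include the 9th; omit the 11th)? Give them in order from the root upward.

D♭ dominant thirteenth is a dominant thirteenth built on D♭.
D♭ — root
F — major 3rd
A♭ — perfect 5th
C♭ — minor 7th
E♭ — major 9th
B♭ — major 13th

D♭ – F – A♭ – C♭ – E♭ – B♭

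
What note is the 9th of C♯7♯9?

D##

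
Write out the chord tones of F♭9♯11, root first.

Fb Ab Cb Ebb Gb Bb

F♭9♯11: dominant ninth sharp eleven on Fb.
root → Fb
3rd (major 3rd) → Ab
5th (perfect 5th) → Cb
7th (minor 7th) → Ebb
9th (major 9th) → Gb
11th (augmented 11th) → Bb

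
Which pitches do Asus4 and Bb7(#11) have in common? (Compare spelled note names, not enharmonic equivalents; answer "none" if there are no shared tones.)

Asus4: A D E
Bb7(#11): Bb D F Ab E
Common to both → D, E.

D, E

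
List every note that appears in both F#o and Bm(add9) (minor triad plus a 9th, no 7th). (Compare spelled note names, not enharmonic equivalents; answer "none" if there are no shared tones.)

F#

F#o = F#, A, C.
Bm(add9) = B, D, F#, C#.
Shared: F#.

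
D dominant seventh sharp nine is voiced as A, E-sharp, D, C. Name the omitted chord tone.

The full D dominant seventh sharp nine chord is D, F-sharp, A, C, E-sharp.
Comparing with the voicing, the major 3rd (3rd) — F-sharp — is absent.

F-sharp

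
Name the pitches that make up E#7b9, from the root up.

E# G## B# D# F#

Root E#, quality dominant seventh flat nine:
root → E#
3rd (major 3rd) → G##
5th (perfect 5th) → B#
7th (minor 7th) → D#
9th (minor 9th) → F#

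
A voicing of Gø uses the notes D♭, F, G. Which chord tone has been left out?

B♭

The full Gø chord is G, B♭, D♭, F.
Comparing with the voicing, the minor 3rd (3rd) — B♭ — is absent.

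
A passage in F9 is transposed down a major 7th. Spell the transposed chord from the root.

Gb, Bb, Db, Fb, Ab

Transposed root: F → Gb (major 7th down). So we spell Gb dominant ninth:
root → Gb
3rd (major 3rd) → Bb
5th (perfect 5th) → Db
7th (minor 7th) → Fb
9th (major 9th) → Ab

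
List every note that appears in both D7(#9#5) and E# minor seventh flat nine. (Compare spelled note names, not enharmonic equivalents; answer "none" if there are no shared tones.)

F# – E#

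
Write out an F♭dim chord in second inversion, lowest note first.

In root position, F♭dim is F♭–A𝄫–C𝄫.
Second inversion puts the fifth (C𝄫) in the bass.

C𝄫  F♭  A𝄫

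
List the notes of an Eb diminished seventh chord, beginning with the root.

E♭  G♭  B𝄫  D𝄫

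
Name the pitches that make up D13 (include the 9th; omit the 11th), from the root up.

D  F♯  A  C  E  B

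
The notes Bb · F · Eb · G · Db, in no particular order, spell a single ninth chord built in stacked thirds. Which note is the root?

Eb

Stacking in thirds gives Eb – G – Bb – Db – F, so Eb is the root — Eb dominant ninth.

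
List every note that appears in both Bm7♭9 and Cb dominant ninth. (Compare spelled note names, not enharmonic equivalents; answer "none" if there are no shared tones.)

none

Bm7♭9: B D F# A C
Cb dominant ninth: Cb Eb Gb Bbb Db
Common to both → none.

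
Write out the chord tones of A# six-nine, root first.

Root A#, quality six-nine:
- root: A#
- major 3rd: C##
- perfect 5th: E#
- major 6th: F##
- major 9th: B#

A#  C##  E#  F##  B#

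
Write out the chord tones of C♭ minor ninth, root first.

C-flat, E-double-flat, G-flat, B-double-flat, D-flat

Root C-flat, quality minor ninth:
C-flat — root
E-double-flat — minor 3rd
G-flat — perfect 5th
B-double-flat — minor 7th
D-flat — major 9th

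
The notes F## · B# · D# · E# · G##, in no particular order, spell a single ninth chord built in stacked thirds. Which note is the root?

Arranged so that each adjacent pair is a third by letter name: E# – G## – B# – D# – F##.
The bottom of that stack, E#, is the root (this is E# dominant ninth).

E#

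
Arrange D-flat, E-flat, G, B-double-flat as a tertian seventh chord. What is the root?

E-flat

Stacking in thirds gives E-flat – G – B-double-flat – D-flat, so E-flat is the root — E-flat dominant seventh flat five.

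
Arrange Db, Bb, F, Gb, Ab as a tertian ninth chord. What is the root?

Gb

Stacking in thirds gives Gb – Bb – Db – F – Ab, so Gb is the root — Gb major ninth.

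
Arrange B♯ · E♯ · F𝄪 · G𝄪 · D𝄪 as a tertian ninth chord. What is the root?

Arranged so that each adjacent pair is a third by letter name: E♯ – G𝄪 – B♯ – D𝄪 – F𝄪.
The bottom of that stack, E♯, is the root (this is E♯ major ninth).

E♯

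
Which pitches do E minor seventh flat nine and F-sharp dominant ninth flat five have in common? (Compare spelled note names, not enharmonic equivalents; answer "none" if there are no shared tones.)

E

E minor seventh flat nine = E, G, B, D, F.
F-sharp dominant ninth flat five = F-sharp, A-sharp, C, E, G-sharp.
Shared: E.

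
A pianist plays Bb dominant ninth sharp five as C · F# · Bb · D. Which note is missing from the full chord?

Ab

Bb dominant ninth sharp five = Bb, D, F#, Ab, C. The voicing lacks the 7th (minor 7th), Ab.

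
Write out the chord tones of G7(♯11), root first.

G7(♯11) is a dominant seventh sharp eleven built on G.
Root: G
Major 3rd (3rd): B
Perfect 5th (5th): D
Minor 7th (7th): F
Augmented 11th (11th): C#

G  B  D  F  C#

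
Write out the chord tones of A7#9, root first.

A – C♯ – E – G – B♯

Root A, quality dominant seventh sharp nine:
root → A
3rd (major 3rd) → C♯
5th (perfect 5th) → E
7th (minor 7th) → G
9th (augmented 9th) → B♯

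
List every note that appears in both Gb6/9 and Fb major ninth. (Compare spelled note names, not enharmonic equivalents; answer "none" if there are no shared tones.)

Gb – Eb – Ab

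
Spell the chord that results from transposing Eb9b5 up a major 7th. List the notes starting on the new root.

D, F♯, A♭, C, E

Transposed root: E♭ → D (major 7th up). So we spell D dominant ninth flat five:
D — root
F♯ — major 3rd
A♭ — diminished 5th
C — minor 7th
E — major 9th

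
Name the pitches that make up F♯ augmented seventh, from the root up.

Root F-sharp, quality augmented seventh:
Root: F-sharp
Major 3rd (3rd): A-sharp
Augmented 5th (5th): C-double-sharp
Minor 7th (7th): E

F-sharp A-sharp C-double-sharp E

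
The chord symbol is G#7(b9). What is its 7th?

Root of G#7(b9) = G#. The 7th is a minor 7th: G# up a minor 7th → F#.

F#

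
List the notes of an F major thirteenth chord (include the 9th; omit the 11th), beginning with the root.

F – A – C – E – G – D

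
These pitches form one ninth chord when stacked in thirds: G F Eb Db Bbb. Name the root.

Eb

Stacking in thirds gives Eb – G – Bbb – Db – F, so Eb is the root — Eb dominant ninth flat five.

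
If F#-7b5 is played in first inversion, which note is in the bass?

A

F#-7b5 = F#–A–C–E. First inversion → third in the bass = A.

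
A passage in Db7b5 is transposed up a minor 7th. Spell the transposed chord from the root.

A minor 7th up from Db is Cb, so the new chord is Cb dominant seventh flat five.
Root: Cb
Major 3rd (3rd): Eb
Diminished 5th (5th): Gbb
Minor 7th (7th): Bbb

Cb – Eb – Gbb – Bbb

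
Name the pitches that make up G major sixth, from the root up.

G major sixth: major sixth on G.
G — root
B — major 3rd
D — perfect 5th
E — major 6th

G, B, D, E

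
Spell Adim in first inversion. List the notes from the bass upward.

Adim = A–C–Eb; first inversion → third (C) lowest.

C  Eb  A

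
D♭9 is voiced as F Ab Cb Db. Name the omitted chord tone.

Eb

D♭9 = Db, F, Ab, Cb, Eb. The voicing lacks the 9th (major 9th), Eb.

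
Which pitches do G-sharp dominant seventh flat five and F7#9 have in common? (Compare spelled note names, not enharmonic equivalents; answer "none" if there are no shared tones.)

G-sharp dominant seventh flat five = G#, B#, D, F#.
F7#9 = F, A, C, Eb, G#.
Shared: G#.

G#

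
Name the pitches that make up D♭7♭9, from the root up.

D♭ – F – A♭ – C♭ – E𝄫

D♭7♭9 is a dominant seventh flat nine built on D♭.
D♭ — root
F — major 3rd
A♭ — perfect 5th
C♭ — minor 7th
E𝄫 — minor 9th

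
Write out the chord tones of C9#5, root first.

C E G# Bb D

C9#5 is a dominant ninth sharp five built on C.
C — root
E — major 3rd
G# — augmented 5th
Bb — minor 7th
D — major 9th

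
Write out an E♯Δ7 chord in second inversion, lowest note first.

In root position, E♯Δ7 is E♯–G𝄪–B♯–D𝄪.
Second inversion puts the fifth (B♯) in the bass.

B♯ D𝄪 E♯ G𝄪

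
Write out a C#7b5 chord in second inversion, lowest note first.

C#7b5 = C#–E#–G–B; second inversion → fifth (G) lowest.

G – B – C# – E#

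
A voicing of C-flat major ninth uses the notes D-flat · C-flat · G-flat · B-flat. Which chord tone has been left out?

E-flat

The full C-flat major ninth chord is C-flat, E-flat, G-flat, B-flat, D-flat.
Comparing with the voicing, the major 3rd (3rd) — E-flat — is absent.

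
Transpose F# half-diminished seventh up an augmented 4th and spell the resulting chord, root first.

B-sharp – D-sharp – F-sharp – A-sharp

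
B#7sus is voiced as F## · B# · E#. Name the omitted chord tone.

A#

B#7sus = B#, E#, F##, A#. The voicing lacks the 7th (minor 7th), A#.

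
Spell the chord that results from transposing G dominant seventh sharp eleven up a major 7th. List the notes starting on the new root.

A major 7th up from G is F#, so the new chord is F# dominant seventh sharp eleven.
F# — root
A# — major 3rd
C# — perfect 5th
E — minor 7th
B# — augmented 11th

F#, A#, C#, E, B#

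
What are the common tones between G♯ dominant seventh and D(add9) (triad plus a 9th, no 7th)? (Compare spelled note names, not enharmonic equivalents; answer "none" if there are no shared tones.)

F#

G♯ dominant seventh = G#, B#, D#, F#.
D(add9) = D, F#, A, E.
Shared: F#.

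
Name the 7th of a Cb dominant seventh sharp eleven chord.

B-double-flat

Root of Cb dominant seventh sharp eleven = C-flat. The 7th is a minor 7th: C-flat up a minor 7th → B-double-flat.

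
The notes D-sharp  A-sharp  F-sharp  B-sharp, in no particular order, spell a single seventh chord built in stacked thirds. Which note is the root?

B-sharp

Arranged so that each adjacent pair is a third by letter name: B-sharp – D-sharp – F-sharp – A-sharp.
The bottom of that stack, B-sharp, is the root (this is B-sharp half-diminished seventh).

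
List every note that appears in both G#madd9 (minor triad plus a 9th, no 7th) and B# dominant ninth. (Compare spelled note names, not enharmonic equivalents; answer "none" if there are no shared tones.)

G#madd9: G# B D# A#
B# dominant ninth: B# D## F## A# C##
Common to both → A#.

A#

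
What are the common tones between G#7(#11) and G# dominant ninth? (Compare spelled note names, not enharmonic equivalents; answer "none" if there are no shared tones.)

G#7(#11): G# B# D# F# C##
G# dominant ninth: G# B# D# F# A#
Common to both → G#, B#, D#, F#.

G# B# D# F#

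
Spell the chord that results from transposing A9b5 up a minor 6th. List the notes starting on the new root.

A minor 6th up from A is F, so the new chord is F dominant ninth flat five.
Root: F
Major 3rd (3rd): A
Diminished 5th (5th): Cb
Minor 7th (7th): Eb
Major 9th (9th): G

F A Cb Eb G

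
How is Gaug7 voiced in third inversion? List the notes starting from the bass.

Gaug7 = G–B–D#–F; third inversion → seventh (F) lowest.

F – G – B – D#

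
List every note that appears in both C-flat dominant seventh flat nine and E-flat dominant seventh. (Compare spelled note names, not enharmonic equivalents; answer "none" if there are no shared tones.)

C-flat dominant seventh flat nine: C-flat E-flat G-flat B-double-flat D-double-flat
E-flat dominant seventh: E-flat G B-flat D-flat
Common to both → E-flat.

E-flat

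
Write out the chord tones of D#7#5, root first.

D#, F##, A##, C#

Root D#, quality augmented seventh:
root → D#
3rd (major 3rd) → F##
5th (augmented 5th) → A##
7th (minor 7th) → C#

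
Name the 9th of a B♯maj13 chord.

C##

Root of B♯maj13 = B#. The 9th is a major 9th: B# up a major 9th → C##.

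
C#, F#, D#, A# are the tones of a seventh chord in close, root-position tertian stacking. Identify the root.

D#

Stacking in thirds gives D# – F# – A# – C#, so D# is the root — D# minor seventh.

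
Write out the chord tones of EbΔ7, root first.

Eb G Bb D

EbΔ7: major seventh on Eb.
- root: Eb
- major 3rd: G
- perfect 5th: Bb
- major 7th: D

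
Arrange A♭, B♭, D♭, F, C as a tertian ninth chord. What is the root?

Stacking in thirds gives B♭ – D♭ – F – A♭ – C, so B♭ is the root — B♭ minor ninth.

B♭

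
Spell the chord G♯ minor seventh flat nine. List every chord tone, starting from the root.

G#  B  D#  F#  A

G♯ minor seventh flat nine: minor seventh flat nine on G#.
root → G#
3rd (minor 3rd) → B
5th (perfect 5th) → D#
7th (minor 7th) → F#
9th (minor 9th) → A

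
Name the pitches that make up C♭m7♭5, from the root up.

C♭m7♭5 is a half-diminished seventh built on C♭.
Root: C♭
Minor 3rd (3rd): E𝄫
Diminished 5th (5th): G𝄫
Minor 7th (7th): B𝄫

C♭ E𝄫 G𝄫 B𝄫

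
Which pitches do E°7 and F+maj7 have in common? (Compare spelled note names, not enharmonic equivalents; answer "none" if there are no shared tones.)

E

E°7: E G B♭ D♭
F+maj7: F A C♯ E
Common to both → E.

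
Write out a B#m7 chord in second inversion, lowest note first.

F## – A# – B# – D#

B#m7 = B#–D#–F##–A#; second inversion → fifth (F##) lowest.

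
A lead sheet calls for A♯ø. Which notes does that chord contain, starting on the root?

A♯ø: half-diminished seventh on A♯.
- root: A♯
- minor 3rd: C♯
- diminished 5th: E
- minor 7th: G♯

A♯ – C♯ – E – G♯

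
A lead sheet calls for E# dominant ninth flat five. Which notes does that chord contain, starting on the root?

E# dominant ninth flat five is a dominant ninth flat five built on E#.
E# — root
G## — major 3rd
B — diminished 5th
D# — minor 7th
F## — major 9th

E#, G##, B, D#, F##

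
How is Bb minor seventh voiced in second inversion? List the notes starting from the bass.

F  A-flat  B-flat  D-flat

In root position, Bb minor seventh is B-flat–D-flat–F–A-flat.
Second inversion puts the fifth (F) in the bass.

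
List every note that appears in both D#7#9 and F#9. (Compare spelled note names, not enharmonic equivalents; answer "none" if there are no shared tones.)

A# – C#

D#7#9 = D#, F##, A#, C#, E##.
F#9 = F#, A#, C#, E, G#.
Shared: A#, C#.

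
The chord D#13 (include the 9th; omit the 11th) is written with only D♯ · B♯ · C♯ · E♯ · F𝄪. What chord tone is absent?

D#13 = D♯, F𝄪, A♯, C♯, E♯, B♯. The voicing lacks the 5th (perfect 5th), A♯.

A♯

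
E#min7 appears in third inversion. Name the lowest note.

D♯

E#min7 in root position is E♯–G♯–B♯–D♯.
Third inversion places the seventh in the bass, which is D♯.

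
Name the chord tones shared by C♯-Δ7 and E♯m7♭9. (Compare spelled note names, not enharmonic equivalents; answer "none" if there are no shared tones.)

C♯-Δ7 = C♯, E, G♯, B♯.
E♯m7♭9 = E♯, G♯, B♯, D♯, F♯.
Shared: G♯, B♯.

G♯ – B♯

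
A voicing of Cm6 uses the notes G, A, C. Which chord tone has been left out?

E♭

Cm6 = C, E♭, G, A. The voicing lacks the 3rd (minor 3rd), E♭.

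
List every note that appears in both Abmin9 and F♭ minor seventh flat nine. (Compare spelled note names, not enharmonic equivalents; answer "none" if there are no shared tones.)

Abmin9: A♭ C♭ E♭ G♭ B♭
F♭ minor seventh flat nine: F♭ A𝄫 C♭ E𝄫 G𝄫
Common to both → C♭.

C♭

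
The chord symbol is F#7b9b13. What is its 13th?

Root of F#7b9b13 = F♯. The 13th is a minor 13th: F♯ up a minor 13th → D.

D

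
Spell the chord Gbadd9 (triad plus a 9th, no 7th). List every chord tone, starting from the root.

G♭, B♭, D♭, A♭

Gbadd9: added-ninth on G♭.
Root: G♭
Major 3rd (3rd): B♭
Perfect 5th (5th): D♭
Major 9th (9th): A♭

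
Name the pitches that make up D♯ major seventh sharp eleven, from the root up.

D# F## A# C## G##

Root D#, quality major seventh sharp eleven:
Root: D#
Major 3rd (3rd): F##
Perfect 5th (5th): A#
Major 7th (7th): C##
Augmented 11th (11th): G##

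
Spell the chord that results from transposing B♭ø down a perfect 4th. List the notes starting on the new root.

F A♭ C♭ E♭

Transposed root: B♭ → F (perfect 4th down). So we spell F half-diminished seventh:
- root: F
- minor 3rd: A♭
- diminished 5th: C♭
- minor 7th: E♭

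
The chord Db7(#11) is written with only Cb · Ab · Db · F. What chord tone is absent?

Db7(#11) = Db, F, Ab, Cb, G. The voicing lacks the 11th (augmented 11th), G.

G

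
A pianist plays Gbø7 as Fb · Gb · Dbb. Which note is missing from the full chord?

Bbb

Gbø7 = Gb, Bbb, Dbb, Fb. The voicing lacks the 3rd (minor 3rd), Bbb.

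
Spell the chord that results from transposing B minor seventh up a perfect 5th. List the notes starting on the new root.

Transposed root: B → F-sharp (perfect 5th up). So we spell F-sharp minor seventh:
Root: F-sharp
Minor 3rd (3rd): A
Perfect 5th (5th): C-sharp
Minor 7th (7th): E

F-sharp, A, C-sharp, E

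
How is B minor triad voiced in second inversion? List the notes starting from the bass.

F-sharp – B – D

B minor triad = B–D–F-sharp; second inversion → fifth (F-sharp) lowest.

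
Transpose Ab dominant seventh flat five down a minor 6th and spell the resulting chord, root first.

C – E – Gb – Bb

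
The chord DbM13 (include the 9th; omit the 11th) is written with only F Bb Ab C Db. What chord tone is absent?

DbM13 = Db, F, Ab, C, Eb, Bb. The voicing lacks the 9th (major 9th), Eb.

Eb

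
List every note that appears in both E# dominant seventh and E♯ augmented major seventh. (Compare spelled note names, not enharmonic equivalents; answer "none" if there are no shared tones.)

E# dominant seventh: E-sharp G-double-sharp B-sharp D-sharp
E♯ augmented major seventh: E-sharp G-double-sharp B-double-sharp D-double-sharp
Common to both → E-sharp, G-double-sharp.

E-sharp G-double-sharp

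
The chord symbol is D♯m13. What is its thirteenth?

B#

Root of D♯m13 = D#. The 13th is a major 13th: D# up a major 13th → B#.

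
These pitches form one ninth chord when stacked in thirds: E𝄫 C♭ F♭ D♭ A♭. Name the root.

D♭

Arranged so that each adjacent pair is a third by letter name: D♭ – F♭ – A♭ – C♭ – E𝄫.
The bottom of that stack, D♭, is the root (this is D♭ minor seventh flat nine).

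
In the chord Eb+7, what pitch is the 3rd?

Eb+7 is built on E♭; its 3rd is a major 3rd above the root.
A third above E uses the letter G, and the major 3rd above E♭ is G.

G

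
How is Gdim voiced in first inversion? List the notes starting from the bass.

Gdim = G–Bb–Db; first inversion → third (Bb) lowest.

Bb – Db – G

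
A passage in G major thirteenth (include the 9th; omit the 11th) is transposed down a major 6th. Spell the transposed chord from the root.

B-flat D F A C G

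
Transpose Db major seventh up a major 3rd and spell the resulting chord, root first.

Transposed root: D-flat → F (major 3rd up). So we spell F major seventh:
- root: F
- major 3rd: A
- perfect 5th: C
- major 7th: E

F, A, C, E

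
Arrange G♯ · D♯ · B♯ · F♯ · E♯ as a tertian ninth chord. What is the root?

E♯

Stacking in thirds gives E♯ – G♯ – B♯ – D♯ – F♯, so E♯ is the root — E♯ minor seventh flat nine.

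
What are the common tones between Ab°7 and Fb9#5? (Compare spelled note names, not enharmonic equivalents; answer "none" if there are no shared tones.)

Ab°7: Ab Cb Ebb Gbb
Fb9#5: Fb Ab C Ebb Gb
Common to both → Ab, Ebb.

Ab – Ebb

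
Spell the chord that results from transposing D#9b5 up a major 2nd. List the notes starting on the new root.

Transposed root: D# → E# (major 2nd up). So we spell E# dominant ninth flat five:
E# — root
G## — major 3rd
B — diminished 5th
D# — minor 7th
F## — major 9th

E#  G##  B  D#  F##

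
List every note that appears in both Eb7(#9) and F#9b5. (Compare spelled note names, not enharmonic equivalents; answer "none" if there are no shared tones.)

F#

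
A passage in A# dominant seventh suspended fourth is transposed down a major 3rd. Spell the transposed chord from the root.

F#, B, C#, E

A major 3rd down from A# is F#, so the new chord is F# dominant seventh suspended fourth.
Root: F#
Perfect 4th (4th): B
Perfect 5th (5th): C#
Minor 7th (7th): E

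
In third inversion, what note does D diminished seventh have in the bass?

D diminished seventh in root position is D–F–A-flat–C-flat.
Third inversion places the seventh in the bass, which is C-flat.

C-flat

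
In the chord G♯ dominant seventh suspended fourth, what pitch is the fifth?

D#

G♯ dominant seventh suspended fourth is built on G#; its 5th is a perfect 5th above the root.
A fifth above G uses the letter D, and the perfect 5th above G# is D#.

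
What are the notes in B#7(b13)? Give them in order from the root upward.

B♯, D𝄪, F𝄪, A♯, G♯

B#7(b13) is a dominant seventh flat thirteen built on B♯.
B♯ — root
D𝄪 — major 3rd
F𝄪 — perfect 5th
A♯ — minor 7th
G♯ — minor 13th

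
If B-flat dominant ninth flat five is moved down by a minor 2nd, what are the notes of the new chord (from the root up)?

A minor 2nd down from Bb is A, so the new chord is A dominant ninth flat five.
- root: A
- major 3rd: C#
- diminished 5th: Eb
- minor 7th: G
- major 9th: B

A, C#, Eb, G, B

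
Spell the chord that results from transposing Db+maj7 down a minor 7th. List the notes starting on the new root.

Transposed root: Db → Eb (minor 7th down). So we spell Eb augmented major seventh:
Eb — root
G — major 3rd
B — augmented 5th
D — major 7th

Eb  G  B  D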